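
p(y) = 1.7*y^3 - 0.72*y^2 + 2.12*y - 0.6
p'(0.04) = 2.07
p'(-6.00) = 194.36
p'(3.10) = 46.67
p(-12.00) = -3067.32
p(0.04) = -0.52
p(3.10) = 49.70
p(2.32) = 21.67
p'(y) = 5.1*y^2 - 1.44*y + 2.12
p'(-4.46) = 109.99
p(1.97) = 13.78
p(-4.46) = -175.20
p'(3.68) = 65.89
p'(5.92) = 172.33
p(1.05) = 2.80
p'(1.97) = 19.08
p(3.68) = 82.17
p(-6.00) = -406.44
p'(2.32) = 26.23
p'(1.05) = 6.23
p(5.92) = 339.42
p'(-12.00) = 753.80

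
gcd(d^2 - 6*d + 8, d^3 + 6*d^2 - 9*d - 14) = d - 2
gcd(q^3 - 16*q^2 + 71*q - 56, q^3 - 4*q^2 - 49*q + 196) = q - 7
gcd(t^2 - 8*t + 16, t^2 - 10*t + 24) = t - 4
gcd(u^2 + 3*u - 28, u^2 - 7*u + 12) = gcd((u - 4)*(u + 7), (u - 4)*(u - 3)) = u - 4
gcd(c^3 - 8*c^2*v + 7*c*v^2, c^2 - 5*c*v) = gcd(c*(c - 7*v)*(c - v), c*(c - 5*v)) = c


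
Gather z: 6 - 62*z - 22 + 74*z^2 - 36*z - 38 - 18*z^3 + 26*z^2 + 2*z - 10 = -18*z^3 + 100*z^2 - 96*z - 64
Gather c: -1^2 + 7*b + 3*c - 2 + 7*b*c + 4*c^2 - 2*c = 7*b + 4*c^2 + c*(7*b + 1) - 3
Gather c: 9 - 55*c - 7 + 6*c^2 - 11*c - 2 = 6*c^2 - 66*c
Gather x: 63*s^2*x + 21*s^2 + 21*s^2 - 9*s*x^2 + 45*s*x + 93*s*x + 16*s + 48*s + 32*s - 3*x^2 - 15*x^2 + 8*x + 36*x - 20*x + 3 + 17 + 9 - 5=42*s^2 + 96*s + x^2*(-9*s - 18) + x*(63*s^2 + 138*s + 24) + 24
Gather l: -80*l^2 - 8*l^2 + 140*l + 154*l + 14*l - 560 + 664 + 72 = -88*l^2 + 308*l + 176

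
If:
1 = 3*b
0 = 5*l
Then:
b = 1/3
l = 0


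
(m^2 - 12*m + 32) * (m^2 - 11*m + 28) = m^4 - 23*m^3 + 192*m^2 - 688*m + 896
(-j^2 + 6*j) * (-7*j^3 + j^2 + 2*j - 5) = 7*j^5 - 43*j^4 + 4*j^3 + 17*j^2 - 30*j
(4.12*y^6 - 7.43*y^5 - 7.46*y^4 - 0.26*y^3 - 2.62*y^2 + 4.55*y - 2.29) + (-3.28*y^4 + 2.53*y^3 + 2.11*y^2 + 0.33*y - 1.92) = 4.12*y^6 - 7.43*y^5 - 10.74*y^4 + 2.27*y^3 - 0.51*y^2 + 4.88*y - 4.21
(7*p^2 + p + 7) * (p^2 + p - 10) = 7*p^4 + 8*p^3 - 62*p^2 - 3*p - 70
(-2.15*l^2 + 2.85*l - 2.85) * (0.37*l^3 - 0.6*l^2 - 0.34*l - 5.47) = -0.7955*l^5 + 2.3445*l^4 - 2.0335*l^3 + 12.5015*l^2 - 14.6205*l + 15.5895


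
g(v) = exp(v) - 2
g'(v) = exp(v)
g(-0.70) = -1.50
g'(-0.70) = 0.50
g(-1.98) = -1.86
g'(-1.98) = 0.14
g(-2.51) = -1.92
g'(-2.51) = 0.08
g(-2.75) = -1.94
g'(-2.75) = 0.06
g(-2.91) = -1.95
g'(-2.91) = 0.05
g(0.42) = -0.48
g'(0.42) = 1.52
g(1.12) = 1.06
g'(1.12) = 3.06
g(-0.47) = -1.37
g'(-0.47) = 0.63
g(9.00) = 8101.08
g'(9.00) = 8103.08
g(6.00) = 401.43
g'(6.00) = 403.43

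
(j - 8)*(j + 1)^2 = j^3 - 6*j^2 - 15*j - 8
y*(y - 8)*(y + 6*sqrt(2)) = y^3 - 8*y^2 + 6*sqrt(2)*y^2 - 48*sqrt(2)*y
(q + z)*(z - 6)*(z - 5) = q*z^2 - 11*q*z + 30*q + z^3 - 11*z^2 + 30*z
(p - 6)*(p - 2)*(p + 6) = p^3 - 2*p^2 - 36*p + 72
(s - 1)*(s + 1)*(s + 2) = s^3 + 2*s^2 - s - 2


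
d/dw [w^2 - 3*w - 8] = 2*w - 3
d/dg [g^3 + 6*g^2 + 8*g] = 3*g^2 + 12*g + 8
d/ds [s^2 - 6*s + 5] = 2*s - 6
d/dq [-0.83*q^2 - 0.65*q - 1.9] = -1.66*q - 0.65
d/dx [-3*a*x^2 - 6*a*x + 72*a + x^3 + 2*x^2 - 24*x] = -6*a*x - 6*a + 3*x^2 + 4*x - 24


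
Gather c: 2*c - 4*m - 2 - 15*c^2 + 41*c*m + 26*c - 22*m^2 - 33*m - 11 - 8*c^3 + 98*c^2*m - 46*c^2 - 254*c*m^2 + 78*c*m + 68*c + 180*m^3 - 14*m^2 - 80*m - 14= -8*c^3 + c^2*(98*m - 61) + c*(-254*m^2 + 119*m + 96) + 180*m^3 - 36*m^2 - 117*m - 27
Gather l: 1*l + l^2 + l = l^2 + 2*l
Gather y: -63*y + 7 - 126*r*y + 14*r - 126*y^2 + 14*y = 14*r - 126*y^2 + y*(-126*r - 49) + 7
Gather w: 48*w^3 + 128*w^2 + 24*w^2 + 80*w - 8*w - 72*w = 48*w^3 + 152*w^2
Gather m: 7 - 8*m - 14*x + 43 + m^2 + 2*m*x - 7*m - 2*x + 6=m^2 + m*(2*x - 15) - 16*x + 56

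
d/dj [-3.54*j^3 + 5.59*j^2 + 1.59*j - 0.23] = -10.62*j^2 + 11.18*j + 1.59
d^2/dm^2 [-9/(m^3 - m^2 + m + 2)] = 18*((3*m - 1)*(m^3 - m^2 + m + 2) - (3*m^2 - 2*m + 1)^2)/(m^3 - m^2 + m + 2)^3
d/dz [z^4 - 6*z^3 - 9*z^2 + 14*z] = 4*z^3 - 18*z^2 - 18*z + 14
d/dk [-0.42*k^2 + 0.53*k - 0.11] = 0.53 - 0.84*k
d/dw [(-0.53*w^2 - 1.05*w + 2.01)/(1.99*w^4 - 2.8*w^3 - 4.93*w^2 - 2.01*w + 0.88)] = (2.1094*w^5 + 4.7845*w^4 - 21.8796*w^3 + 12.7728*w^2 + 18.8858*w + 3.1161)/(3.9601*w^8 - 11.144*w^7 - 11.7814*w^6 + 19.6082*w^5 + 39.0633*w^4 + 14.8906*w^3 - 4.6367*w^2 - 3.5376*w + 0.7744)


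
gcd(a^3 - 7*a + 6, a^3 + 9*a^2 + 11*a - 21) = a^2 + 2*a - 3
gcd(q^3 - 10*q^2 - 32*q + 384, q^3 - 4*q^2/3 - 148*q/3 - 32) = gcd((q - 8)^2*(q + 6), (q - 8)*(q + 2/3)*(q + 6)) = q^2 - 2*q - 48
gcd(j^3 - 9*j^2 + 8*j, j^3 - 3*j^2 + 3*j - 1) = j - 1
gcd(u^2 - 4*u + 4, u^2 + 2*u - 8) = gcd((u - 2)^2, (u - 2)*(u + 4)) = u - 2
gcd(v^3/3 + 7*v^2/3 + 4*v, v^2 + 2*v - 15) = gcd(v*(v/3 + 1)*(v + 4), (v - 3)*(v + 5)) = 1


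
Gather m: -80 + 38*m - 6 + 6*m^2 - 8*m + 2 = 6*m^2 + 30*m - 84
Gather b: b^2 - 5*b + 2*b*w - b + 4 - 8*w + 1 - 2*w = b^2 + b*(2*w - 6) - 10*w + 5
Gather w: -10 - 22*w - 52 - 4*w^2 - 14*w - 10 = -4*w^2 - 36*w - 72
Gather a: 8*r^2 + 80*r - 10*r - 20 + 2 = 8*r^2 + 70*r - 18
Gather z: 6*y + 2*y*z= 2*y*z + 6*y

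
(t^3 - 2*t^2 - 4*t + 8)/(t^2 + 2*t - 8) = (t^2 - 4)/(t + 4)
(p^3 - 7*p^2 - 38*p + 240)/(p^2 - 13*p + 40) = p + 6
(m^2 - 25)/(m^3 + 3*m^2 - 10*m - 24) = (m^2 - 25)/(m^3 + 3*m^2 - 10*m - 24)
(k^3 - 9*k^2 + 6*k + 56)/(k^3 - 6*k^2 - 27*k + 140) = (k + 2)/(k + 5)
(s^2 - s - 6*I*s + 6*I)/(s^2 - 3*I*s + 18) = (s - 1)/(s + 3*I)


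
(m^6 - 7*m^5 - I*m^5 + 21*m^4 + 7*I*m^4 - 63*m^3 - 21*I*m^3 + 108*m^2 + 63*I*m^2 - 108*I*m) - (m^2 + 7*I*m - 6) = m^6 - 7*m^5 - I*m^5 + 21*m^4 + 7*I*m^4 - 63*m^3 - 21*I*m^3 + 107*m^2 + 63*I*m^2 - 115*I*m + 6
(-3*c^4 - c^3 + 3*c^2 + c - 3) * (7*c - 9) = -21*c^5 + 20*c^4 + 30*c^3 - 20*c^2 - 30*c + 27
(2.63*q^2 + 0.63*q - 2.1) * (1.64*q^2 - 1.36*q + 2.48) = 4.3132*q^4 - 2.5436*q^3 + 2.2216*q^2 + 4.4184*q - 5.208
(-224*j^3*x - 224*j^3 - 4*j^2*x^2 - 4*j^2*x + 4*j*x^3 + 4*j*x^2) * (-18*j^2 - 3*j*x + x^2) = 4032*j^5*x + 4032*j^5 + 744*j^4*x^2 + 744*j^4*x - 284*j^3*x^3 - 284*j^3*x^2 - 16*j^2*x^4 - 16*j^2*x^3 + 4*j*x^5 + 4*j*x^4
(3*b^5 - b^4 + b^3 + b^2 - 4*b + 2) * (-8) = -24*b^5 + 8*b^4 - 8*b^3 - 8*b^2 + 32*b - 16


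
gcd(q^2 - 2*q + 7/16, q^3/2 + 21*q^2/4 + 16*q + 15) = 1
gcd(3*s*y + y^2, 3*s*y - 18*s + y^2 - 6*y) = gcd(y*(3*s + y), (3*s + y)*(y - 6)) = 3*s + y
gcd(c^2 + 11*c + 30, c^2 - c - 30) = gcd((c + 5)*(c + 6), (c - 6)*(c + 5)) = c + 5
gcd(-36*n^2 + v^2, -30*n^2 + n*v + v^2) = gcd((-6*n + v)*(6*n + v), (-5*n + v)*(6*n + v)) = 6*n + v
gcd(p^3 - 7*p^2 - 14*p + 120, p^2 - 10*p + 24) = p - 6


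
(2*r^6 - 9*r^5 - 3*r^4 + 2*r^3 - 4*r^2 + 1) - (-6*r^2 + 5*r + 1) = 2*r^6 - 9*r^5 - 3*r^4 + 2*r^3 + 2*r^2 - 5*r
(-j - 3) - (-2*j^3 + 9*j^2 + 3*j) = 2*j^3 - 9*j^2 - 4*j - 3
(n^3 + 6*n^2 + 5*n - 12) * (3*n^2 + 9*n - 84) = 3*n^5 + 27*n^4 - 15*n^3 - 495*n^2 - 528*n + 1008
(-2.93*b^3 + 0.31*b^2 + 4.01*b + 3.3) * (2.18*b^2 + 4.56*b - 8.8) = -6.3874*b^5 - 12.685*b^4 + 35.9394*b^3 + 22.7516*b^2 - 20.24*b - 29.04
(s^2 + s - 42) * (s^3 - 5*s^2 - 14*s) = s^5 - 4*s^4 - 61*s^3 + 196*s^2 + 588*s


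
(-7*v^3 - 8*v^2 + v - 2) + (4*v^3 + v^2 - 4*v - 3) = -3*v^3 - 7*v^2 - 3*v - 5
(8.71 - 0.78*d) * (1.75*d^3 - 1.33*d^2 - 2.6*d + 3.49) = -1.365*d^4 + 16.2799*d^3 - 9.5563*d^2 - 25.3682*d + 30.3979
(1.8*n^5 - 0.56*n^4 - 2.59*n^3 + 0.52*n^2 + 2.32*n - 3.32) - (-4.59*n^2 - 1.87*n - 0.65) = 1.8*n^5 - 0.56*n^4 - 2.59*n^3 + 5.11*n^2 + 4.19*n - 2.67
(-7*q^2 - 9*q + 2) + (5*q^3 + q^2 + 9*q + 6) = 5*q^3 - 6*q^2 + 8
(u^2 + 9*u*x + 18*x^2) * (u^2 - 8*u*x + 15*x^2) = u^4 + u^3*x - 39*u^2*x^2 - 9*u*x^3 + 270*x^4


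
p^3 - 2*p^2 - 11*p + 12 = (p - 4)*(p - 1)*(p + 3)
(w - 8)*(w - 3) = w^2 - 11*w + 24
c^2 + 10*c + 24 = (c + 4)*(c + 6)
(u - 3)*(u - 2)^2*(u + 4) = u^4 - 3*u^3 - 12*u^2 + 52*u - 48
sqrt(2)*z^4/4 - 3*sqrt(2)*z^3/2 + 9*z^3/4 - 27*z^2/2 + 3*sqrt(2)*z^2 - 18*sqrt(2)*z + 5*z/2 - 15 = (z/2 + sqrt(2)/2)*(z - 6)*(z + 5*sqrt(2)/2)*(sqrt(2)*z/2 + 1)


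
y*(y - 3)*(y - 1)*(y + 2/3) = y^4 - 10*y^3/3 + y^2/3 + 2*y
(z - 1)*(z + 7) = z^2 + 6*z - 7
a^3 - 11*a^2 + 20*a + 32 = (a - 8)*(a - 4)*(a + 1)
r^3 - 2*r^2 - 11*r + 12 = (r - 4)*(r - 1)*(r + 3)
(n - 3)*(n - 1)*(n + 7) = n^3 + 3*n^2 - 25*n + 21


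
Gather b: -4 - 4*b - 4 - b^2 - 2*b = -b^2 - 6*b - 8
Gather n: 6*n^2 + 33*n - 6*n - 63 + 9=6*n^2 + 27*n - 54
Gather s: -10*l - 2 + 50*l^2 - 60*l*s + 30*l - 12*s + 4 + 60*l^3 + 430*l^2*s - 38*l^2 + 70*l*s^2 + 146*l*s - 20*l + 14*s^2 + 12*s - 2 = 60*l^3 + 12*l^2 + s^2*(70*l + 14) + s*(430*l^2 + 86*l)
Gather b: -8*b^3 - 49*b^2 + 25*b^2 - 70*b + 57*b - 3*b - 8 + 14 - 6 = -8*b^3 - 24*b^2 - 16*b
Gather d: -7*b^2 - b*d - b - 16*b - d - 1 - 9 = -7*b^2 - 17*b + d*(-b - 1) - 10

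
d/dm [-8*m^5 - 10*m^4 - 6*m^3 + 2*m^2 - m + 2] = -40*m^4 - 40*m^3 - 18*m^2 + 4*m - 1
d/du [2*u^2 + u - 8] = 4*u + 1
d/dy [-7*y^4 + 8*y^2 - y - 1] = -28*y^3 + 16*y - 1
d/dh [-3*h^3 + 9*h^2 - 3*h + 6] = -9*h^2 + 18*h - 3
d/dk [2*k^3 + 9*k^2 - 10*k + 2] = 6*k^2 + 18*k - 10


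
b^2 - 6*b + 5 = (b - 5)*(b - 1)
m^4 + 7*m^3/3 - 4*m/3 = m*(m - 2/3)*(m + 1)*(m + 2)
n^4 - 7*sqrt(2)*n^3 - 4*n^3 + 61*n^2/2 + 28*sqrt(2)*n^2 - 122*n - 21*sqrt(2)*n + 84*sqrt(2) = (n - 4)*(n - 7*sqrt(2)/2)*(n - 2*sqrt(2))*(n - 3*sqrt(2)/2)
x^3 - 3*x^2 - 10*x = x*(x - 5)*(x + 2)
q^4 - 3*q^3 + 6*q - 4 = (q - 2)*(q - 1)*(q - sqrt(2))*(q + sqrt(2))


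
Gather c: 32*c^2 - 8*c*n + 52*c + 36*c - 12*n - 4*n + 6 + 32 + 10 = 32*c^2 + c*(88 - 8*n) - 16*n + 48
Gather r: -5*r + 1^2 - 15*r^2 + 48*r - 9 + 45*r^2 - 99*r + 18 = 30*r^2 - 56*r + 10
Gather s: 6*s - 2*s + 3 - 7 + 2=4*s - 2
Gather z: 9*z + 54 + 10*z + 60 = 19*z + 114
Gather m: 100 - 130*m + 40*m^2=40*m^2 - 130*m + 100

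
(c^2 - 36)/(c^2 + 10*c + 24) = (c - 6)/(c + 4)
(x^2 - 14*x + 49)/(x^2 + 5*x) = (x^2 - 14*x + 49)/(x*(x + 5))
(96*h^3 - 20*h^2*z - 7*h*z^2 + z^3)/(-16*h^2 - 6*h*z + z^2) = (-12*h^2 + h*z + z^2)/(2*h + z)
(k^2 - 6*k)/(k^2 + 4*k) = (k - 6)/(k + 4)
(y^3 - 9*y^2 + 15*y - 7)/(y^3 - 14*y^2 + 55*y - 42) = (y - 1)/(y - 6)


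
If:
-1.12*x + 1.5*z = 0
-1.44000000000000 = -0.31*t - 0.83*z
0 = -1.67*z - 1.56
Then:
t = 7.15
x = -1.25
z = -0.93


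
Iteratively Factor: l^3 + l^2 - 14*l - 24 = (l - 4)*(l^2 + 5*l + 6) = (l - 4)*(l + 2)*(l + 3)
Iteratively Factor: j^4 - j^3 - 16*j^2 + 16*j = (j + 4)*(j^3 - 5*j^2 + 4*j) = (j - 1)*(j + 4)*(j^2 - 4*j) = j*(j - 1)*(j + 4)*(j - 4)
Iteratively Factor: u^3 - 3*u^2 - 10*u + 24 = (u - 2)*(u^2 - u - 12) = (u - 2)*(u + 3)*(u - 4)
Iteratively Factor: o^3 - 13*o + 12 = (o + 4)*(o^2 - 4*o + 3) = (o - 3)*(o + 4)*(o - 1)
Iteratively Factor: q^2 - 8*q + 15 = (q - 5)*(q - 3)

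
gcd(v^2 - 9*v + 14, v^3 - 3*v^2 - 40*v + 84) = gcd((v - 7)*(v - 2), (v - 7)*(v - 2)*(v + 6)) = v^2 - 9*v + 14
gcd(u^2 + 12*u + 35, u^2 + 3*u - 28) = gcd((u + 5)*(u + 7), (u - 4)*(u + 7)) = u + 7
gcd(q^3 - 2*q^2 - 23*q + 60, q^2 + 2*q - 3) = 1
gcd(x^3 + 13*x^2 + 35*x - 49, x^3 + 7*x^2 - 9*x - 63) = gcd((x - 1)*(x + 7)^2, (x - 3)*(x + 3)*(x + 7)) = x + 7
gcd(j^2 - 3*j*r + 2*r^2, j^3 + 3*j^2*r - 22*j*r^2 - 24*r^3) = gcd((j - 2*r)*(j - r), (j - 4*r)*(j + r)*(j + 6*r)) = 1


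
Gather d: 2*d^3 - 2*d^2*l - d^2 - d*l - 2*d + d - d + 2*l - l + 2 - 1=2*d^3 + d^2*(-2*l - 1) + d*(-l - 2) + l + 1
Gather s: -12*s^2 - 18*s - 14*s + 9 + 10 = -12*s^2 - 32*s + 19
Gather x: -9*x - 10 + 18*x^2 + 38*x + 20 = 18*x^2 + 29*x + 10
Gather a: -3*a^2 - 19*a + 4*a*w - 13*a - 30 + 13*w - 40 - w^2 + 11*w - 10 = -3*a^2 + a*(4*w - 32) - w^2 + 24*w - 80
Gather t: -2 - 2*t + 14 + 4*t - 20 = 2*t - 8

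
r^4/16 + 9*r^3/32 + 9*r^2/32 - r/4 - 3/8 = (r/4 + 1/2)^2*(r - 1)*(r + 3/2)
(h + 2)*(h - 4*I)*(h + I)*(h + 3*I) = h^4 + 2*h^3 + 13*h^2 + 26*h + 12*I*h + 24*I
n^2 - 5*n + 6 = (n - 3)*(n - 2)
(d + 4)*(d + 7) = d^2 + 11*d + 28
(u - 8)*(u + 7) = u^2 - u - 56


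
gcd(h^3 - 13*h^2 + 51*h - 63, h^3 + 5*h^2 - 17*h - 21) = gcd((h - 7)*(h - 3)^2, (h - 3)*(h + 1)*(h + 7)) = h - 3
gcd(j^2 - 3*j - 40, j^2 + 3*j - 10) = j + 5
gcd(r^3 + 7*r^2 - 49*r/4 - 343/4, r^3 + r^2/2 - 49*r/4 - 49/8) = r^2 - 49/4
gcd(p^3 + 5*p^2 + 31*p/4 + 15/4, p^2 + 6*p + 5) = p + 1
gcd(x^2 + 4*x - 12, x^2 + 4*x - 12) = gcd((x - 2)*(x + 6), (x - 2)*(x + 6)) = x^2 + 4*x - 12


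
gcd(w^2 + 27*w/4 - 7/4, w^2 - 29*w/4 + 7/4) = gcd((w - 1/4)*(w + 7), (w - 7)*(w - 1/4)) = w - 1/4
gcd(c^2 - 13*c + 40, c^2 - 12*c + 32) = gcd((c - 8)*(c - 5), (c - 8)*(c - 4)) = c - 8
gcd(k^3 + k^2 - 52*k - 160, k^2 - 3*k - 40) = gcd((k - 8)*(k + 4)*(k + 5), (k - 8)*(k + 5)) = k^2 - 3*k - 40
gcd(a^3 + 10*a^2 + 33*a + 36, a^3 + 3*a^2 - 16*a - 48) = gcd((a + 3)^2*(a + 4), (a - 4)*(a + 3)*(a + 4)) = a^2 + 7*a + 12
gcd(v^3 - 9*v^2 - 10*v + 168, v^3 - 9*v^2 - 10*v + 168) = v^3 - 9*v^2 - 10*v + 168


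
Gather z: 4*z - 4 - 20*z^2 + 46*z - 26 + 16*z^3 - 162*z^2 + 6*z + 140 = 16*z^3 - 182*z^2 + 56*z + 110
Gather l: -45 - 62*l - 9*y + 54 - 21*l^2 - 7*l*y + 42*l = -21*l^2 + l*(-7*y - 20) - 9*y + 9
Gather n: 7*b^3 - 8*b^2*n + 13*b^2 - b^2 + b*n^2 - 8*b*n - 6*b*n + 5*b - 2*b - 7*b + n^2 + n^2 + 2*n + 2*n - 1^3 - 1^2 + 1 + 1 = 7*b^3 + 12*b^2 - 4*b + n^2*(b + 2) + n*(-8*b^2 - 14*b + 4)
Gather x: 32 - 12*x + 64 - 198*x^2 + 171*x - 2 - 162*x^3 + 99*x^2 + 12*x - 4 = -162*x^3 - 99*x^2 + 171*x + 90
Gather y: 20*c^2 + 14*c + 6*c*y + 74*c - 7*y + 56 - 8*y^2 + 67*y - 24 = 20*c^2 + 88*c - 8*y^2 + y*(6*c + 60) + 32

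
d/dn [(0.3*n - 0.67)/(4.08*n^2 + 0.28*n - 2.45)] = (-1.224*n^2 + 5.4672*n - 0.5474)/(16.6464*n^4 + 2.2848*n^3 - 19.9136*n^2 - 1.372*n + 6.0025)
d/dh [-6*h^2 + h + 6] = 1 - 12*h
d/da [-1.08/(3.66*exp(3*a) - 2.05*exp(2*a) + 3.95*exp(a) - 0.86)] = (11.8584*exp(2*a) - 4.428*exp(a) + 4.266)*exp(a)/(3.66*exp(3*a) - 2.05*exp(2*a) + 3.95*exp(a) - 0.86)^2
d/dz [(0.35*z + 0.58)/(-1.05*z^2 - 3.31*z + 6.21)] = (0.3675*z^2 + 1.218*z + 4.0933)/(1.1025*z^4 + 6.951*z^3 - 2.0849*z^2 - 41.1102*z + 38.5641)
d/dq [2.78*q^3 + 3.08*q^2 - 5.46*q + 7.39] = 8.34*q^2 + 6.16*q - 5.46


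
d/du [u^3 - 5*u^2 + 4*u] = 3*u^2 - 10*u + 4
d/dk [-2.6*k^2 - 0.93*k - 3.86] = -5.2*k - 0.93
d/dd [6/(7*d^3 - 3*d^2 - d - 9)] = 6*(-21*d^2 + 6*d + 1)/(-7*d^3 + 3*d^2 + d + 9)^2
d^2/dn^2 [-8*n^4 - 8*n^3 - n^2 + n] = -96*n^2 - 48*n - 2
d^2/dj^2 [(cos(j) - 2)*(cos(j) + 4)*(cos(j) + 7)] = -27*cos(j)/4 - 18*cos(2*j) - 9*cos(3*j)/4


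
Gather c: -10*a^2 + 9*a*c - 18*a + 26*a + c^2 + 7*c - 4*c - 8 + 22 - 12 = -10*a^2 + 8*a + c^2 + c*(9*a + 3) + 2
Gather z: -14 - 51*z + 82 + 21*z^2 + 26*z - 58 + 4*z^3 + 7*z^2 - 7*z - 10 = 4*z^3 + 28*z^2 - 32*z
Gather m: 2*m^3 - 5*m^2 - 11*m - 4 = 2*m^3 - 5*m^2 - 11*m - 4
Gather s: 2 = 2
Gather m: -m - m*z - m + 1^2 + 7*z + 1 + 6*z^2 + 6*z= m*(-z - 2) + 6*z^2 + 13*z + 2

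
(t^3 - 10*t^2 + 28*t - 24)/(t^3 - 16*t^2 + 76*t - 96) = (t - 2)/(t - 8)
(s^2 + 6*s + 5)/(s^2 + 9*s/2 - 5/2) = 2*(s + 1)/(2*s - 1)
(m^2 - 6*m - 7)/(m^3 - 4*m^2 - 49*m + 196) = (m + 1)/(m^2 + 3*m - 28)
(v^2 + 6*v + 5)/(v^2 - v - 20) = (v^2 + 6*v + 5)/(v^2 - v - 20)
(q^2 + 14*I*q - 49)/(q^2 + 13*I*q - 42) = (q + 7*I)/(q + 6*I)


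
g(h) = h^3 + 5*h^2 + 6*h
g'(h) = 3*h^2 + 10*h + 6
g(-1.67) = -0.73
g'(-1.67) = -2.33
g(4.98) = 277.39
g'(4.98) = 130.20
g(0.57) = 5.23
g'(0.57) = 12.67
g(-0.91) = -2.07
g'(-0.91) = -0.62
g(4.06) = 173.70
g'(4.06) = 96.05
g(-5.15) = -34.88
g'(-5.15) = 34.07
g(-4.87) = -26.14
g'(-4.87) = 28.45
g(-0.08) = -0.45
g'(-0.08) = 5.22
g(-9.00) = -378.00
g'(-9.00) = 159.00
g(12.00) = 2520.00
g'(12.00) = 558.00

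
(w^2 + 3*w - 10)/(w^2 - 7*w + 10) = (w + 5)/(w - 5)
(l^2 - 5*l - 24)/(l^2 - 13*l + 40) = (l + 3)/(l - 5)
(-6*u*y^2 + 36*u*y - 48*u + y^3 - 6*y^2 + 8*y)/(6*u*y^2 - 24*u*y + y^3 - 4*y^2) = (-6*u*y + 12*u + y^2 - 2*y)/(y*(6*u + y))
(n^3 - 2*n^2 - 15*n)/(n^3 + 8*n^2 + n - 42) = n*(n - 5)/(n^2 + 5*n - 14)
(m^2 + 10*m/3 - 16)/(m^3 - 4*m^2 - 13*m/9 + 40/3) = 3*(m + 6)/(3*m^2 - 4*m - 15)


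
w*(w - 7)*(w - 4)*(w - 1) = w^4 - 12*w^3 + 39*w^2 - 28*w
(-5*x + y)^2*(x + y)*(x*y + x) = 25*x^4*y + 25*x^4 + 15*x^3*y^2 + 15*x^3*y - 9*x^2*y^3 - 9*x^2*y^2 + x*y^4 + x*y^3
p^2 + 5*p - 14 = (p - 2)*(p + 7)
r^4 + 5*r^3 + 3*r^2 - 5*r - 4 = (r - 1)*(r + 1)^2*(r + 4)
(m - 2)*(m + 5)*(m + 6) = m^3 + 9*m^2 + 8*m - 60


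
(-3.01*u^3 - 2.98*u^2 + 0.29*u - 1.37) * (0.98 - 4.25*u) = 12.7925*u^4 + 9.7152*u^3 - 4.1529*u^2 + 6.1067*u - 1.3426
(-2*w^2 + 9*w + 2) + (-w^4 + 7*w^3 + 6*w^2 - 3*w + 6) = -w^4 + 7*w^3 + 4*w^2 + 6*w + 8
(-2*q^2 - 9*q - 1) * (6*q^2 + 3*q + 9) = -12*q^4 - 60*q^3 - 51*q^2 - 84*q - 9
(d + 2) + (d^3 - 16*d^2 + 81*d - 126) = d^3 - 16*d^2 + 82*d - 124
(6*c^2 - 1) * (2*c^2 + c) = 12*c^4 + 6*c^3 - 2*c^2 - c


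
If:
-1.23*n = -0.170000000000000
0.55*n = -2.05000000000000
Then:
No Solution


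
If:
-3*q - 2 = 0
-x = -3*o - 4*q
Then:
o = x/3 + 8/9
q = -2/3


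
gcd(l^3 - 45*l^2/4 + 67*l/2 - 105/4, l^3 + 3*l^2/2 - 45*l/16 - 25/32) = l - 5/4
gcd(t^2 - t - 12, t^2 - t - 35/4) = 1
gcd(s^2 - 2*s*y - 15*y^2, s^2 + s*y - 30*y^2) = -s + 5*y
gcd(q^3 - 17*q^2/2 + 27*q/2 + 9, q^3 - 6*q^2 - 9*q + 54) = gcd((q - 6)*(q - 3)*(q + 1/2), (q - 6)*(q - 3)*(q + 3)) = q^2 - 9*q + 18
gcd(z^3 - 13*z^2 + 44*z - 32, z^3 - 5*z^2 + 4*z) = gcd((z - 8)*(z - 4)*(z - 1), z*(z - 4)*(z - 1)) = z^2 - 5*z + 4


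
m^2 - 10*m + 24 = (m - 6)*(m - 4)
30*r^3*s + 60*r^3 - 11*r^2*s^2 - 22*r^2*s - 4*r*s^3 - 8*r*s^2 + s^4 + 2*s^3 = (-5*r + s)*(-2*r + s)*(3*r + s)*(s + 2)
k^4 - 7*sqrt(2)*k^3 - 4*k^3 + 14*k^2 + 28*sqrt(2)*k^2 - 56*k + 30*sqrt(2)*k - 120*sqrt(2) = (k - 4)*(k - 5*sqrt(2))*(k - 3*sqrt(2))*(k + sqrt(2))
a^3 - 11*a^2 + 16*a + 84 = (a - 7)*(a - 6)*(a + 2)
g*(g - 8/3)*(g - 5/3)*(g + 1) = g^4 - 10*g^3/3 + g^2/9 + 40*g/9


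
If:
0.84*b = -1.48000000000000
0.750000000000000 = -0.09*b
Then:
No Solution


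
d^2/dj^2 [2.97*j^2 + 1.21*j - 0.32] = 5.94000000000000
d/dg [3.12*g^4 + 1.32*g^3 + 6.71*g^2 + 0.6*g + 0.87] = 12.48*g^3 + 3.96*g^2 + 13.42*g + 0.6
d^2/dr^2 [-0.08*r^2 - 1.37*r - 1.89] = -0.160000000000000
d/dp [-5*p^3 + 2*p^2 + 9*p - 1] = -15*p^2 + 4*p + 9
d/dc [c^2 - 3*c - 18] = 2*c - 3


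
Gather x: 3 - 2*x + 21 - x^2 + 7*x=-x^2 + 5*x + 24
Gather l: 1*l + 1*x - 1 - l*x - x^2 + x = l*(1 - x) - x^2 + 2*x - 1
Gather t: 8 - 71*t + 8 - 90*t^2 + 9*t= -90*t^2 - 62*t + 16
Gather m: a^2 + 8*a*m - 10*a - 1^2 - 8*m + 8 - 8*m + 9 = a^2 - 10*a + m*(8*a - 16) + 16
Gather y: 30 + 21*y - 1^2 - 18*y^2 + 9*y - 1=-18*y^2 + 30*y + 28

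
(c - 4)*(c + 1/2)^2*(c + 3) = c^4 - 51*c^2/4 - 49*c/4 - 3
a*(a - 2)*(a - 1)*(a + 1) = a^4 - 2*a^3 - a^2 + 2*a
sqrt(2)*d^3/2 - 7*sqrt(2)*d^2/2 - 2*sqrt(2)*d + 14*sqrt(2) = (d - 7)*(d - 2)*(sqrt(2)*d/2 + sqrt(2))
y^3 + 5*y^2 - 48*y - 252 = (y - 7)*(y + 6)^2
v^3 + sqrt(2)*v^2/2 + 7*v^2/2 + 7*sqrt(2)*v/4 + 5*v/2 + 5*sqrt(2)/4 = (v + 1)*(v + 5/2)*(v + sqrt(2)/2)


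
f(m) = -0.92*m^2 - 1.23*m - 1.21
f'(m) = -1.84*m - 1.23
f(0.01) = -1.22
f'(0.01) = -1.25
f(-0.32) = -0.91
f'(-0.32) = -0.64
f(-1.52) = -1.47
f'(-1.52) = 1.57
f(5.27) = -33.24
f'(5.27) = -10.93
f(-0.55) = -0.81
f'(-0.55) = -0.22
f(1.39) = -4.70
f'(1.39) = -3.79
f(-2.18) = -2.90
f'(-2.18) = 2.78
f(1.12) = -3.74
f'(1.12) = -3.29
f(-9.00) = -64.66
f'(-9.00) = 15.33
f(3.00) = -13.18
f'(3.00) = -6.75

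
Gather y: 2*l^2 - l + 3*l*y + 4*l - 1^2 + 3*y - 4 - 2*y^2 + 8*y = 2*l^2 + 3*l - 2*y^2 + y*(3*l + 11) - 5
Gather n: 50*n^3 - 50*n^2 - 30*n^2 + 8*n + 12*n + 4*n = 50*n^3 - 80*n^2 + 24*n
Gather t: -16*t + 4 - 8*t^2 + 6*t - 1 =-8*t^2 - 10*t + 3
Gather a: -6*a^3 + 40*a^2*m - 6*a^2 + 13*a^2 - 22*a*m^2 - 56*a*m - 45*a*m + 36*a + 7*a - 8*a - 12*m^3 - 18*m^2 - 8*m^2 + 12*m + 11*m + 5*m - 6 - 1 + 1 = -6*a^3 + a^2*(40*m + 7) + a*(-22*m^2 - 101*m + 35) - 12*m^3 - 26*m^2 + 28*m - 6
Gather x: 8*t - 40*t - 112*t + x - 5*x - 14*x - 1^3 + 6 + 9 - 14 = -144*t - 18*x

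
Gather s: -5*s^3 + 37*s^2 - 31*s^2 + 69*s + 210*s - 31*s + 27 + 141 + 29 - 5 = -5*s^3 + 6*s^2 + 248*s + 192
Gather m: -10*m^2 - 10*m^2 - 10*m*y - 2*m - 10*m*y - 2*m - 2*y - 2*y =-20*m^2 + m*(-20*y - 4) - 4*y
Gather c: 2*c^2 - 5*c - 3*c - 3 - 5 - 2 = 2*c^2 - 8*c - 10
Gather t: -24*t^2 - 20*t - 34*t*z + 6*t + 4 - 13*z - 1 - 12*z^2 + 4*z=-24*t^2 + t*(-34*z - 14) - 12*z^2 - 9*z + 3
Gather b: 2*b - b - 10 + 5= b - 5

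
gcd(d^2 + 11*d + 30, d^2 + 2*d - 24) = d + 6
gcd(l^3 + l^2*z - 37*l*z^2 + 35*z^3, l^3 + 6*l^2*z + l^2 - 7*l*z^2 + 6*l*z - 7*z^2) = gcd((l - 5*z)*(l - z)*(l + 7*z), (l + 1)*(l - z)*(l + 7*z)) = -l^2 - 6*l*z + 7*z^2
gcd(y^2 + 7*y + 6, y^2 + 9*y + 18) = y + 6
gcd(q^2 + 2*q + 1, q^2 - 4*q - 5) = q + 1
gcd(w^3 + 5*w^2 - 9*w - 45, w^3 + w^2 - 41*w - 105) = w^2 + 8*w + 15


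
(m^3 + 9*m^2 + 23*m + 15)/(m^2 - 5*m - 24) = (m^2 + 6*m + 5)/(m - 8)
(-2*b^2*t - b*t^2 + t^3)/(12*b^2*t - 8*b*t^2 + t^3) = (b + t)/(-6*b + t)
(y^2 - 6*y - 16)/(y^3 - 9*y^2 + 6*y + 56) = (y - 8)/(y^2 - 11*y + 28)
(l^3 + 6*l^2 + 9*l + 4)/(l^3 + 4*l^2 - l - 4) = (l + 1)/(l - 1)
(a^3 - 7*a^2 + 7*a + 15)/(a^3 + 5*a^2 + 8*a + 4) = (a^2 - 8*a + 15)/(a^2 + 4*a + 4)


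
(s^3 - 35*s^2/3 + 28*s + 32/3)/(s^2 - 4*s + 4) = (3*s^3 - 35*s^2 + 84*s + 32)/(3*(s^2 - 4*s + 4))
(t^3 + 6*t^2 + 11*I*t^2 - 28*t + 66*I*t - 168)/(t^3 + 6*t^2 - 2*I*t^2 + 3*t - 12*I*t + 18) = (t^2 + 11*I*t - 28)/(t^2 - 2*I*t + 3)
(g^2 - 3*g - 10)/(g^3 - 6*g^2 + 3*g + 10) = (g + 2)/(g^2 - g - 2)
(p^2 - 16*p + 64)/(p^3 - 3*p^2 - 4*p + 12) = (p^2 - 16*p + 64)/(p^3 - 3*p^2 - 4*p + 12)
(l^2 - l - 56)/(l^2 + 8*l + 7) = (l - 8)/(l + 1)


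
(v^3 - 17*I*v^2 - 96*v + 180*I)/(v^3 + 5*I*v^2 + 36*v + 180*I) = (v^2 - 11*I*v - 30)/(v^2 + 11*I*v - 30)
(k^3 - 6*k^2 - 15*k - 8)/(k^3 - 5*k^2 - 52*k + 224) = (k^2 + 2*k + 1)/(k^2 + 3*k - 28)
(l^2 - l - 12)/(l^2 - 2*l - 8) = (l + 3)/(l + 2)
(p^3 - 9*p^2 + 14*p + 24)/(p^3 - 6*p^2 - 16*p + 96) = (p + 1)/(p + 4)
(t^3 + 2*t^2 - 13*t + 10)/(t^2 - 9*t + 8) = (t^2 + 3*t - 10)/(t - 8)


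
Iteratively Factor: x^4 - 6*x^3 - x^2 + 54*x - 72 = (x - 2)*(x^3 - 4*x^2 - 9*x + 36) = (x - 4)*(x - 2)*(x^2 - 9) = (x - 4)*(x - 3)*(x - 2)*(x + 3)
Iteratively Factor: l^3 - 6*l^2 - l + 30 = (l + 2)*(l^2 - 8*l + 15) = (l - 3)*(l + 2)*(l - 5)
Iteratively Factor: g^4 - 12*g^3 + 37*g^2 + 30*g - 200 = (g - 5)*(g^3 - 7*g^2 + 2*g + 40) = (g - 5)*(g - 4)*(g^2 - 3*g - 10) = (g - 5)*(g - 4)*(g + 2)*(g - 5)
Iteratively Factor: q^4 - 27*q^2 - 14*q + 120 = (q + 3)*(q^3 - 3*q^2 - 18*q + 40) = (q - 5)*(q + 3)*(q^2 + 2*q - 8) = (q - 5)*(q + 3)*(q + 4)*(q - 2)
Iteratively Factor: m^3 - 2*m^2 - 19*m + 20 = (m - 5)*(m^2 + 3*m - 4) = (m - 5)*(m + 4)*(m - 1)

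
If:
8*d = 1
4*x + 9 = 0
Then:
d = 1/8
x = -9/4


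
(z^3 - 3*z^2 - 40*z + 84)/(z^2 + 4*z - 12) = z - 7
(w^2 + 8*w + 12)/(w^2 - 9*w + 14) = (w^2 + 8*w + 12)/(w^2 - 9*w + 14)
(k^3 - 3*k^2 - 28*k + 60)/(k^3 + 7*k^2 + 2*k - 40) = (k - 6)/(k + 4)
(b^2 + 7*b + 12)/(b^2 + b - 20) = (b^2 + 7*b + 12)/(b^2 + b - 20)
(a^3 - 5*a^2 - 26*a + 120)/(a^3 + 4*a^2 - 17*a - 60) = (a - 6)/(a + 3)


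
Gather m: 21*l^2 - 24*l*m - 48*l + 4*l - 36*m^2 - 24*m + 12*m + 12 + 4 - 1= 21*l^2 - 44*l - 36*m^2 + m*(-24*l - 12) + 15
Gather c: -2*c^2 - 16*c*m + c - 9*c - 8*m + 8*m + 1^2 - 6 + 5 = -2*c^2 + c*(-16*m - 8)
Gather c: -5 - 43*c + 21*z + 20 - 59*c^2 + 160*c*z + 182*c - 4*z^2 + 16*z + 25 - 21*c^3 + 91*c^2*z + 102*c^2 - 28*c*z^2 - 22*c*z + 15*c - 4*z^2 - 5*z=-21*c^3 + c^2*(91*z + 43) + c*(-28*z^2 + 138*z + 154) - 8*z^2 + 32*z + 40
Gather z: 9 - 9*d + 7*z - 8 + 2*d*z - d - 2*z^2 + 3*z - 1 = -10*d - 2*z^2 + z*(2*d + 10)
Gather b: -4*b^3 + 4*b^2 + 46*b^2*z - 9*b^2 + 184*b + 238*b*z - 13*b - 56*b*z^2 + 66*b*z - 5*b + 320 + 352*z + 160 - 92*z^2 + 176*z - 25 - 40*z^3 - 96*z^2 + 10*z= -4*b^3 + b^2*(46*z - 5) + b*(-56*z^2 + 304*z + 166) - 40*z^3 - 188*z^2 + 538*z + 455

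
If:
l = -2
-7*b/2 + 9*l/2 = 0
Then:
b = -18/7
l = -2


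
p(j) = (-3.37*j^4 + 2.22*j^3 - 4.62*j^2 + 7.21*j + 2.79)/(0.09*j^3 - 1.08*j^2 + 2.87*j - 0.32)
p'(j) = (-0.27*j^2 + 2.16*j - 2.87)*(-3.37*j^4 + 2.22*j^3 - 4.62*j^2 + 7.21*j + 2.79)/(0.09*j^3 - 1.08*j^2 + 2.87*j - 0.32)^2 + (-13.48*j^3 + 6.66*j^2 - 9.24*j + 7.21)/(0.09*j^3 - 1.08*j^2 + 2.87*j - 0.32)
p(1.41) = -1.82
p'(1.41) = -16.22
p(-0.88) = 2.85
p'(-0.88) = -4.14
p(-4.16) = 34.10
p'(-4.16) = -15.17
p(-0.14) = -2.26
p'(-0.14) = -21.35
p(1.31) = -0.35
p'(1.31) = -13.19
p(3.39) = -762.68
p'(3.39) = -2979.72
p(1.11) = 1.82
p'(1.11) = -8.89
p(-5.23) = 51.96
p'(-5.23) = -18.12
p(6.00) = 1578.06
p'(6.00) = 841.05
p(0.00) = -8.72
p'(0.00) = -100.73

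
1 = 1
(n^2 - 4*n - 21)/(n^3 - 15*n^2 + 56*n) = (n + 3)/(n*(n - 8))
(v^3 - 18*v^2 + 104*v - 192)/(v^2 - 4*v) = v - 14 + 48/v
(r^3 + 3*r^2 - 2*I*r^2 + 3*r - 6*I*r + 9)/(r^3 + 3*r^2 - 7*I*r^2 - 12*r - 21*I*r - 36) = (r + I)/(r - 4*I)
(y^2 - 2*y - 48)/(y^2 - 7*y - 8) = (y + 6)/(y + 1)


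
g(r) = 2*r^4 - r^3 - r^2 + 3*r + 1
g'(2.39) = 90.30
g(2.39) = 54.06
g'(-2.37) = -115.61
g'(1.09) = 7.62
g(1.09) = 4.61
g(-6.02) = 2791.60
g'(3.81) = 394.28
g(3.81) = 364.04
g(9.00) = 12340.00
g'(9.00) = 5574.00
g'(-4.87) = -982.42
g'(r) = 8*r^3 - 3*r^2 - 2*r + 3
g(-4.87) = 1203.16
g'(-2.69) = -169.05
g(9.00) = 12340.00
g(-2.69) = 109.88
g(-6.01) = 2773.25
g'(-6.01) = -1829.99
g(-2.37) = 64.68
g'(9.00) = 5574.00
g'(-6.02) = -1839.02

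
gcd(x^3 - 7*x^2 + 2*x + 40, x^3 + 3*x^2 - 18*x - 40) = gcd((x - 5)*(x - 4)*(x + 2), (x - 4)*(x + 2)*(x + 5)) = x^2 - 2*x - 8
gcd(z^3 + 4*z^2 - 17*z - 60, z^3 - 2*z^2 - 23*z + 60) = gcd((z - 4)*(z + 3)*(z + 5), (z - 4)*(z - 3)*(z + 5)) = z^2 + z - 20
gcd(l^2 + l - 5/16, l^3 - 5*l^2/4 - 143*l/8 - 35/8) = 1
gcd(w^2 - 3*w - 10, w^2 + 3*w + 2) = w + 2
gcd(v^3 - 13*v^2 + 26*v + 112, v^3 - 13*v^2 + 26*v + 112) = v^3 - 13*v^2 + 26*v + 112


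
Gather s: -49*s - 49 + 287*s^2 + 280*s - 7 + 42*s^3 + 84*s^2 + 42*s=42*s^3 + 371*s^2 + 273*s - 56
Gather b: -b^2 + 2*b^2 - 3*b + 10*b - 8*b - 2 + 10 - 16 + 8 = b^2 - b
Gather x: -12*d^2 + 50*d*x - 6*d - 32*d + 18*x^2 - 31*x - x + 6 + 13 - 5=-12*d^2 - 38*d + 18*x^2 + x*(50*d - 32) + 14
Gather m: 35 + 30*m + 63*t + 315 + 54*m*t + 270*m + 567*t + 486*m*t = m*(540*t + 300) + 630*t + 350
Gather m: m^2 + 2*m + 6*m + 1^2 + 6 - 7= m^2 + 8*m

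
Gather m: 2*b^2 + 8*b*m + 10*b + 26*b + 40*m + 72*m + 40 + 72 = 2*b^2 + 36*b + m*(8*b + 112) + 112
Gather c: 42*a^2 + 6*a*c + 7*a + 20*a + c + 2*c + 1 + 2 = 42*a^2 + 27*a + c*(6*a + 3) + 3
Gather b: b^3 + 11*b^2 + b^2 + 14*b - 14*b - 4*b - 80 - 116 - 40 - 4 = b^3 + 12*b^2 - 4*b - 240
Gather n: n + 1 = n + 1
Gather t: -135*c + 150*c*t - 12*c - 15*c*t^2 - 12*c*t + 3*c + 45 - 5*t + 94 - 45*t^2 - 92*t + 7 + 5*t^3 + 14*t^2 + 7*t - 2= -144*c + 5*t^3 + t^2*(-15*c - 31) + t*(138*c - 90) + 144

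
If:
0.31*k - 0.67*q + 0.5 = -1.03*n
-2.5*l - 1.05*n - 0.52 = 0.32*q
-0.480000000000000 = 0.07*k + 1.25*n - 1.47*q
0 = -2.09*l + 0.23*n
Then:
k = -0.37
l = -0.04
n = -0.39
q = -0.02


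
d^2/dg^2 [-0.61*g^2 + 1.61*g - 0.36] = -1.22000000000000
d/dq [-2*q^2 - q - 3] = -4*q - 1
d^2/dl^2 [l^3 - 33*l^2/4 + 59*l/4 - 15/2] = 6*l - 33/2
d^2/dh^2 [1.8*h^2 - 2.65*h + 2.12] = 3.60000000000000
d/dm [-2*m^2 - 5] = -4*m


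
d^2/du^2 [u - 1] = 0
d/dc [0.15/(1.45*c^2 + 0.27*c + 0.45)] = (-0.435*c - 0.0405)/(1.45*c^2 + 0.27*c + 0.45)^2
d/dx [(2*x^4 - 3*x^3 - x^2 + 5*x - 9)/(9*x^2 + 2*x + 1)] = (36*x^5 - 15*x^4 - 4*x^3 - 56*x^2 + 160*x + 23)/(81*x^4 + 36*x^3 + 22*x^2 + 4*x + 1)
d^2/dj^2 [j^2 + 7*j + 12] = 2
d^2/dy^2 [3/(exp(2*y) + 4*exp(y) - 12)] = 12*(-(exp(y) + 1)*(exp(2*y) + 4*exp(y) - 12) + 2*(exp(y) + 2)^2*exp(y))*exp(y)/(exp(2*y) + 4*exp(y) - 12)^3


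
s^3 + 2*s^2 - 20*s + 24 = (s - 2)^2*(s + 6)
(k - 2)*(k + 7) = k^2 + 5*k - 14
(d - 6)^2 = d^2 - 12*d + 36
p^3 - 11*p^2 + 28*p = p*(p - 7)*(p - 4)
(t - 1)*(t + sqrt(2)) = t^2 - t + sqrt(2)*t - sqrt(2)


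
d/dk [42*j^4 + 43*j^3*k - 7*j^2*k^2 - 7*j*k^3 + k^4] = 43*j^3 - 14*j^2*k - 21*j*k^2 + 4*k^3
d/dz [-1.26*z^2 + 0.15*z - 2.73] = 0.15 - 2.52*z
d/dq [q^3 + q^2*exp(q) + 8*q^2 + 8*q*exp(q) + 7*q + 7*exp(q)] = q^2*exp(q) + 3*q^2 + 10*q*exp(q) + 16*q + 15*exp(q) + 7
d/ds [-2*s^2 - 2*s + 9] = -4*s - 2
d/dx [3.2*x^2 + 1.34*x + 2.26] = 6.4*x + 1.34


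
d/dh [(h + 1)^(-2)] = -2/(h + 1)^3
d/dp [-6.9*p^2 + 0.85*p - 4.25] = 0.85 - 13.8*p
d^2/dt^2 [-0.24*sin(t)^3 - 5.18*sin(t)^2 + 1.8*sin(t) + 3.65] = -1.62*sin(t) - 0.54*sin(3*t) - 10.36*cos(2*t)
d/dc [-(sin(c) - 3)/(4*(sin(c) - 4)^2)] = (sin(c) - 2)*cos(c)/(4*(sin(c) - 4)^3)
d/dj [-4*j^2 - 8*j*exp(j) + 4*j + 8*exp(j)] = -8*j*exp(j) - 8*j + 4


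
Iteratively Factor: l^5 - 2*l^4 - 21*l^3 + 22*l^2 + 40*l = (l + 4)*(l^4 - 6*l^3 + 3*l^2 + 10*l) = (l + 1)*(l + 4)*(l^3 - 7*l^2 + 10*l) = (l - 2)*(l + 1)*(l + 4)*(l^2 - 5*l) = (l - 5)*(l - 2)*(l + 1)*(l + 4)*(l)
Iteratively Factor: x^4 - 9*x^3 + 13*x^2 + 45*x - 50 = (x + 2)*(x^3 - 11*x^2 + 35*x - 25) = (x - 5)*(x + 2)*(x^2 - 6*x + 5) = (x - 5)^2*(x + 2)*(x - 1)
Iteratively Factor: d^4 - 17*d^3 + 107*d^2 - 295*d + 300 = (d - 4)*(d^3 - 13*d^2 + 55*d - 75) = (d - 4)*(d - 3)*(d^2 - 10*d + 25) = (d - 5)*(d - 4)*(d - 3)*(d - 5)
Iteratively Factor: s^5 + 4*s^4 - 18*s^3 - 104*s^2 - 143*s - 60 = (s + 1)*(s^4 + 3*s^3 - 21*s^2 - 83*s - 60) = (s + 1)*(s + 4)*(s^3 - s^2 - 17*s - 15) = (s + 1)*(s + 3)*(s + 4)*(s^2 - 4*s - 5) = (s + 1)^2*(s + 3)*(s + 4)*(s - 5)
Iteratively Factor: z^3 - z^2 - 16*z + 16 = (z - 1)*(z^2 - 16) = (z - 1)*(z + 4)*(z - 4)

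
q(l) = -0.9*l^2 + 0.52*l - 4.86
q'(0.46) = -0.31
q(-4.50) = -25.42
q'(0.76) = -0.85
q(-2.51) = -11.84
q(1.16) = -5.47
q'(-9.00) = 16.72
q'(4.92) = -8.34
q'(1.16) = -1.57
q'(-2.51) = 5.04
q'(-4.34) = 8.33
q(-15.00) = -215.16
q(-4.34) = -24.07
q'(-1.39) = 3.02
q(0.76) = -4.98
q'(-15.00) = 27.52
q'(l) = 0.52 - 1.8*l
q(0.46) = -4.81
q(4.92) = -24.09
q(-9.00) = -82.44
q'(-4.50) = 8.62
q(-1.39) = -7.32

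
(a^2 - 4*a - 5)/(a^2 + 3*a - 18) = (a^2 - 4*a - 5)/(a^2 + 3*a - 18)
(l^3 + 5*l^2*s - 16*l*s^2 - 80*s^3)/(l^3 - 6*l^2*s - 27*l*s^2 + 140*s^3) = (-l - 4*s)/(-l + 7*s)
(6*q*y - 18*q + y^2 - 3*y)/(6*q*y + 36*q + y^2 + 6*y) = (y - 3)/(y + 6)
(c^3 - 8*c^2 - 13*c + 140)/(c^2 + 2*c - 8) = (c^2 - 12*c + 35)/(c - 2)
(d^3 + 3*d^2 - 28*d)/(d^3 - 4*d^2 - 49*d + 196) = d/(d - 7)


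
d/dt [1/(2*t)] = -1/(2*t^2)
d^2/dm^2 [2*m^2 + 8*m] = 4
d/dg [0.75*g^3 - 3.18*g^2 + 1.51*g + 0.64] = 2.25*g^2 - 6.36*g + 1.51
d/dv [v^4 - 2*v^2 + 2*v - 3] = 4*v^3 - 4*v + 2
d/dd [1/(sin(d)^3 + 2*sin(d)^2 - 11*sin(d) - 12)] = (-3*sin(d)^2 - 4*sin(d) + 11)*cos(d)/(sin(d)^3 + 2*sin(d)^2 - 11*sin(d) - 12)^2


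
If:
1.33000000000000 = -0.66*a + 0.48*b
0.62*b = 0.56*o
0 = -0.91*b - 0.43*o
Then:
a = -2.02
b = 0.00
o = 0.00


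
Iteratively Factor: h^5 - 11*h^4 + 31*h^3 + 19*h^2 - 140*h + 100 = (h + 2)*(h^4 - 13*h^3 + 57*h^2 - 95*h + 50) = (h - 5)*(h + 2)*(h^3 - 8*h^2 + 17*h - 10) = (h - 5)*(h - 2)*(h + 2)*(h^2 - 6*h + 5) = (h - 5)^2*(h - 2)*(h + 2)*(h - 1)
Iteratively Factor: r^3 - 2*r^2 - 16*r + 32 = (r + 4)*(r^2 - 6*r + 8) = (r - 2)*(r + 4)*(r - 4)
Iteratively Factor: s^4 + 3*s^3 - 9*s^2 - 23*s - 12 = (s + 4)*(s^3 - s^2 - 5*s - 3) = (s - 3)*(s + 4)*(s^2 + 2*s + 1) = (s - 3)*(s + 1)*(s + 4)*(s + 1)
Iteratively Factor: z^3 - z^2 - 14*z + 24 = (z - 3)*(z^2 + 2*z - 8) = (z - 3)*(z + 4)*(z - 2)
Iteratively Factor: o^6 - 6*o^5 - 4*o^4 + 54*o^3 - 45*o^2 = (o - 1)*(o^5 - 5*o^4 - 9*o^3 + 45*o^2) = o*(o - 1)*(o^4 - 5*o^3 - 9*o^2 + 45*o) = o^2*(o - 1)*(o^3 - 5*o^2 - 9*o + 45) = o^2*(o - 1)*(o + 3)*(o^2 - 8*o + 15) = o^2*(o - 5)*(o - 1)*(o + 3)*(o - 3)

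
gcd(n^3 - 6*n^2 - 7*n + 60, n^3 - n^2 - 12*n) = n^2 - n - 12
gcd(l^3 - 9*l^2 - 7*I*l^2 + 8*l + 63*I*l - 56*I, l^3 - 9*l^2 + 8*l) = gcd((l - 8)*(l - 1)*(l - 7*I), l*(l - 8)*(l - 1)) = l^2 - 9*l + 8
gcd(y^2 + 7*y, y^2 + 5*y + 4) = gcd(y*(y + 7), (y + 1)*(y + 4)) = 1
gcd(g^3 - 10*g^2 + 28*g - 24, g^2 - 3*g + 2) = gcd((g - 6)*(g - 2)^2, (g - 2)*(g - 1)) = g - 2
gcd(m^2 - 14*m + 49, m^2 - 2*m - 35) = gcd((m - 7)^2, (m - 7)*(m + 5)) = m - 7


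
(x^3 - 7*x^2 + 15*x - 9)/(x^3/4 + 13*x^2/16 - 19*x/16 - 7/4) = 16*(x^3 - 7*x^2 + 15*x - 9)/(4*x^3 + 13*x^2 - 19*x - 28)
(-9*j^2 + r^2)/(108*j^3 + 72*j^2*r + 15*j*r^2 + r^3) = (-3*j + r)/(36*j^2 + 12*j*r + r^2)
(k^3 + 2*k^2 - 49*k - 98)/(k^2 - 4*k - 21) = (k^2 + 9*k + 14)/(k + 3)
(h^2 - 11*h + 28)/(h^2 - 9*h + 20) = (h - 7)/(h - 5)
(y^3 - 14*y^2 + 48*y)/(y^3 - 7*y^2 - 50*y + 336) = y/(y + 7)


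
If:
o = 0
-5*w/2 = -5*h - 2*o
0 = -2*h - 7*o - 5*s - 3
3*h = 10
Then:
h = 10/3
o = 0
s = -29/15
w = 20/3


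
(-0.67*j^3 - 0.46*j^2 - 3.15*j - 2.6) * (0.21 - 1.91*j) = 1.2797*j^4 + 0.7379*j^3 + 5.9199*j^2 + 4.3045*j - 0.546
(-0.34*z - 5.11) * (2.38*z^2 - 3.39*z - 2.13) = -0.8092*z^3 - 11.0092*z^2 + 18.0471*z + 10.8843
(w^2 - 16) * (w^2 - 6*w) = w^4 - 6*w^3 - 16*w^2 + 96*w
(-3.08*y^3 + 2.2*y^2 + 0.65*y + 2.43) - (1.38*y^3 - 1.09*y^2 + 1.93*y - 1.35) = -4.46*y^3 + 3.29*y^2 - 1.28*y + 3.78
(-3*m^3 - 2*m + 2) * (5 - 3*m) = 9*m^4 - 15*m^3 + 6*m^2 - 16*m + 10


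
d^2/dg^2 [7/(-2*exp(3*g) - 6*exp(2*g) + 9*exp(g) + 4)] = 21*(-6*(2*exp(2*g) + 4*exp(g) - 3)^2*exp(g) + (6*exp(2*g) + 8*exp(g) - 3)*(2*exp(3*g) + 6*exp(2*g) - 9*exp(g) - 4))*exp(g)/(2*exp(3*g) + 6*exp(2*g) - 9*exp(g) - 4)^3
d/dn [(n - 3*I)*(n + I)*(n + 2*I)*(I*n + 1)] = 4*I*n^3 + 3*n^2 + 14*I*n + 1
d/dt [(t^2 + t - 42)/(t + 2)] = (t^2 + 4*t + 44)/(t^2 + 4*t + 4)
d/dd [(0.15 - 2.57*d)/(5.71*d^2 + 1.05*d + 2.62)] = (14.6747*d^2 - 1.713*d - 6.8909)/(32.6041*d^4 + 11.991*d^3 + 31.0229*d^2 + 5.502*d + 6.8644)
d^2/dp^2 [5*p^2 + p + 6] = 10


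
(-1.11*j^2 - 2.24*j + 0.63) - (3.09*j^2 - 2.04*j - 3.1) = -4.2*j^2 - 0.2*j + 3.73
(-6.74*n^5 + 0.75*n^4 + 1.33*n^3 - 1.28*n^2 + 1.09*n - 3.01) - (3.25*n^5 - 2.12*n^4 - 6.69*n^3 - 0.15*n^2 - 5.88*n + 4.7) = -9.99*n^5 + 2.87*n^4 + 8.02*n^3 - 1.13*n^2 + 6.97*n - 7.71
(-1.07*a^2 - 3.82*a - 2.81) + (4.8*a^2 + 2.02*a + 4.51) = 3.73*a^2 - 1.8*a + 1.7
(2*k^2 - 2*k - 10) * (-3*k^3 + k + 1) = -6*k^5 + 6*k^4 + 32*k^3 - 12*k - 10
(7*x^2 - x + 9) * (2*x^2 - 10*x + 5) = 14*x^4 - 72*x^3 + 63*x^2 - 95*x + 45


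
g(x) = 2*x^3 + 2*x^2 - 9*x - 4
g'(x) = 6*x^2 + 4*x - 9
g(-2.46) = 0.47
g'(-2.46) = 17.47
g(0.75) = -8.78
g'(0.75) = -2.62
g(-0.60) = 1.69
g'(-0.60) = -9.24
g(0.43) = -7.34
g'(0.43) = -6.17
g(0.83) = -8.95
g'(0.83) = -1.55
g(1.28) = -8.05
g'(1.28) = 5.95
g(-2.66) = -3.55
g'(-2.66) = 22.81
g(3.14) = 49.38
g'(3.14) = 62.72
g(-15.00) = -6169.00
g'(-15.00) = 1281.00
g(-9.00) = -1219.00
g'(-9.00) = 441.00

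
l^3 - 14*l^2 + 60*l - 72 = (l - 6)^2*(l - 2)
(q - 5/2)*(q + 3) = q^2 + q/2 - 15/2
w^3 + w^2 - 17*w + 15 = (w - 3)*(w - 1)*(w + 5)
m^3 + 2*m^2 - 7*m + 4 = (m - 1)^2*(m + 4)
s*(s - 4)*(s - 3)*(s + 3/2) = s^4 - 11*s^3/2 + 3*s^2/2 + 18*s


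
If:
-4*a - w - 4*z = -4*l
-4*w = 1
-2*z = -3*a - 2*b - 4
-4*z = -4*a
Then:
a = z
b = -z/2 - 2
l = 2*z - 1/16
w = -1/4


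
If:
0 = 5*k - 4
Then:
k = 4/5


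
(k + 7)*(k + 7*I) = k^2 + 7*k + 7*I*k + 49*I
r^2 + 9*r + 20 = (r + 4)*(r + 5)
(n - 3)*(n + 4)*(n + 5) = n^3 + 6*n^2 - 7*n - 60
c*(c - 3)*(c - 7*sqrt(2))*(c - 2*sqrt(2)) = c^4 - 9*sqrt(2)*c^3 - 3*c^3 + 28*c^2 + 27*sqrt(2)*c^2 - 84*c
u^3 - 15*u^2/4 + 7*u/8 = u*(u - 7/2)*(u - 1/4)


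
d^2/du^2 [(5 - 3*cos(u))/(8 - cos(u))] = 19*(sin(u)^2 - 8*cos(u) + 1)/(cos(u) - 8)^3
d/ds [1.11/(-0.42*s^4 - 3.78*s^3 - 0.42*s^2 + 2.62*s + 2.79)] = (1.8648*s^3 + 12.5874*s^2 + 0.9324*s - 2.9082)/(0.42*s^4 + 3.78*s^3 + 0.42*s^2 - 2.62*s - 2.79)^2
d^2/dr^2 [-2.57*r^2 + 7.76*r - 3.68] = -5.14000000000000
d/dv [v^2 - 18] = 2*v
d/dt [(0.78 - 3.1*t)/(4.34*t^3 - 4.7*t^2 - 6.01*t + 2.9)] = (26.908*t^3 - 24.7256*t^2 + 7.332*t - 4.3022)/(18.8356*t^6 - 40.796*t^5 - 30.0768*t^4 + 81.666*t^3 + 8.8601*t^2 - 34.858*t + 8.41)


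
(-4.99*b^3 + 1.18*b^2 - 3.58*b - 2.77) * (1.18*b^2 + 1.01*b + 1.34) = -5.8882*b^5 - 3.6475*b^4 - 9.7192*b^3 - 5.3032*b^2 - 7.5949*b - 3.7118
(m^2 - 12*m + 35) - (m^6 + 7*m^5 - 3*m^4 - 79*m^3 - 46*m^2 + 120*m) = -m^6 - 7*m^5 + 3*m^4 + 79*m^3 + 47*m^2 - 132*m + 35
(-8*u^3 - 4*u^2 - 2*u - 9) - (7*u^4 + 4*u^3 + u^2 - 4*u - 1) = -7*u^4 - 12*u^3 - 5*u^2 + 2*u - 8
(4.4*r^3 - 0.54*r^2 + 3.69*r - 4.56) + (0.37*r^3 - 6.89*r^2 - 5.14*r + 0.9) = 4.77*r^3 - 7.43*r^2 - 1.45*r - 3.66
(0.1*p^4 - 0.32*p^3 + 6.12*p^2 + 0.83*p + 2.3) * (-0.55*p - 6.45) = -0.055*p^5 - 0.469*p^4 - 1.302*p^3 - 39.9305*p^2 - 6.6185*p - 14.835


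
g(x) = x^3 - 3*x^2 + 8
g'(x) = 3*x^2 - 6*x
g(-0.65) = 6.46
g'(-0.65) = 5.17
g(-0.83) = 5.36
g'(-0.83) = 7.05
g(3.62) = 16.12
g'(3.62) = 17.59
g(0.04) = 8.00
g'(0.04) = -0.24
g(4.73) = 46.71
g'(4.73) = 38.74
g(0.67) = 6.95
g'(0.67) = -2.67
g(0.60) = 7.14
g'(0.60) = -2.52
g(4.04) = 24.97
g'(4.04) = 24.72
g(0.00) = 8.00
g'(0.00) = 0.00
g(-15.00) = -4042.00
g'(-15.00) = 765.00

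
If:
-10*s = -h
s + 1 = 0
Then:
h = -10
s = -1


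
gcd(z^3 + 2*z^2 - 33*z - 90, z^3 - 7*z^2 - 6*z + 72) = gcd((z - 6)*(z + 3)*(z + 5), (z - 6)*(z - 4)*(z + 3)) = z^2 - 3*z - 18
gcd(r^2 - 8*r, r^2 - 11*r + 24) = r - 8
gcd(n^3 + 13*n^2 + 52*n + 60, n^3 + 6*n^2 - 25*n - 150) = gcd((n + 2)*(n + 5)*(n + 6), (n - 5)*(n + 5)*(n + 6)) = n^2 + 11*n + 30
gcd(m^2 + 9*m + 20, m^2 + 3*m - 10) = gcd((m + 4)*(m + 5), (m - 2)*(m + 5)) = m + 5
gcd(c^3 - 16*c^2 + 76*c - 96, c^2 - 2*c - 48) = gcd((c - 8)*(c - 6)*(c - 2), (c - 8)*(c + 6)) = c - 8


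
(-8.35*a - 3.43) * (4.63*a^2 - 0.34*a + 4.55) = -38.6605*a^3 - 13.0419*a^2 - 36.8263*a - 15.6065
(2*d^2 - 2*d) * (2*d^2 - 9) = 4*d^4 - 4*d^3 - 18*d^2 + 18*d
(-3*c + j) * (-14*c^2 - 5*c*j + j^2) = 42*c^3 + c^2*j - 8*c*j^2 + j^3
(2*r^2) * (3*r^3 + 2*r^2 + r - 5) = 6*r^5 + 4*r^4 + 2*r^3 - 10*r^2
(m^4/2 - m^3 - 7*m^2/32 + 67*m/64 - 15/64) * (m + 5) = m^5/2 + 3*m^4/2 - 167*m^3/32 - 3*m^2/64 + 5*m - 75/64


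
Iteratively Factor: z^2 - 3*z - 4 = (z + 1)*(z - 4)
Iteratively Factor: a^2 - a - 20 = (a + 4)*(a - 5)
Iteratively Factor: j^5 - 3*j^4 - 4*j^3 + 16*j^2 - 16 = (j - 2)*(j^4 - j^3 - 6*j^2 + 4*j + 8) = (j - 2)^2*(j^3 + j^2 - 4*j - 4) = (j - 2)^3*(j^2 + 3*j + 2) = (j - 2)^3*(j + 2)*(j + 1)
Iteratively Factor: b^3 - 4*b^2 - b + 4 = (b - 1)*(b^2 - 3*b - 4) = (b - 4)*(b - 1)*(b + 1)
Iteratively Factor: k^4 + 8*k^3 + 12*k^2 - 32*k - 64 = (k + 4)*(k^3 + 4*k^2 - 4*k - 16) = (k + 2)*(k + 4)*(k^2 + 2*k - 8) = (k - 2)*(k + 2)*(k + 4)*(k + 4)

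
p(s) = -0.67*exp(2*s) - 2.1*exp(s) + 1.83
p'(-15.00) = 0.00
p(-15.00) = 1.83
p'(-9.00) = 0.00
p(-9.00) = 1.83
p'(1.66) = -48.11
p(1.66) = -27.75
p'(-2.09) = -0.28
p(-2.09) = 1.56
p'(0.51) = -7.21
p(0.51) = -3.53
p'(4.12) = -5207.26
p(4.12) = -2666.44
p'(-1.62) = -0.47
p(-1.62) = 1.39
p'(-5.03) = -0.01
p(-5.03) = 1.82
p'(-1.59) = -0.48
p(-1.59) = 1.37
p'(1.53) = -38.28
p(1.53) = -22.16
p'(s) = -1.34*exp(2*s) - 2.1*exp(s)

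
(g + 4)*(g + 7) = g^2 + 11*g + 28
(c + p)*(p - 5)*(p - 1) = c*p^2 - 6*c*p + 5*c + p^3 - 6*p^2 + 5*p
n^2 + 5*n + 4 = (n + 1)*(n + 4)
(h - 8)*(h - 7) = h^2 - 15*h + 56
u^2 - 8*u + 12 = (u - 6)*(u - 2)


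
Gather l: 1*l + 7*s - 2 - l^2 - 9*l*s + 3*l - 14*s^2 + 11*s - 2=-l^2 + l*(4 - 9*s) - 14*s^2 + 18*s - 4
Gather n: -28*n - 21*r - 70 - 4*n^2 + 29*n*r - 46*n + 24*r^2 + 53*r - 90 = -4*n^2 + n*(29*r - 74) + 24*r^2 + 32*r - 160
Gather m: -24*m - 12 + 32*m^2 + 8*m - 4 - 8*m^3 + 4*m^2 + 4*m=-8*m^3 + 36*m^2 - 12*m - 16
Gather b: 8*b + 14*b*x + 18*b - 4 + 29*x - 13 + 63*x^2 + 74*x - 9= b*(14*x + 26) + 63*x^2 + 103*x - 26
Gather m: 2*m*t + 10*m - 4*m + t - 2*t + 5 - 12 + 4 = m*(2*t + 6) - t - 3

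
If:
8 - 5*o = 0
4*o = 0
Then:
No Solution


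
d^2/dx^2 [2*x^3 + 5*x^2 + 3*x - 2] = 12*x + 10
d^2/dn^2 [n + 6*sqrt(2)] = 0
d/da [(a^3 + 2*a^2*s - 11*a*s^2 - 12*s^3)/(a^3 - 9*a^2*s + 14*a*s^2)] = s*(-11*a^4 + 50*a^3*s - 35*a^2*s^2 - 216*a*s^3 + 168*s^4)/(a^2*(a^4 - 18*a^3*s + 109*a^2*s^2 - 252*a*s^3 + 196*s^4))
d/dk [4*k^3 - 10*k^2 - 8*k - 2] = 12*k^2 - 20*k - 8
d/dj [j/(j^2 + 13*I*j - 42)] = (-j^2 - 42)/(j^4 + 26*I*j^3 - 253*j^2 - 1092*I*j + 1764)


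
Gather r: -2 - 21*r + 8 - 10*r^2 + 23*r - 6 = -10*r^2 + 2*r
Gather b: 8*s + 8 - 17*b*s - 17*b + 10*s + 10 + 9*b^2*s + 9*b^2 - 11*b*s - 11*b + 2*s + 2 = b^2*(9*s + 9) + b*(-28*s - 28) + 20*s + 20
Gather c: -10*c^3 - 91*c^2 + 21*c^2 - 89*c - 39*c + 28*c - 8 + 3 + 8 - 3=-10*c^3 - 70*c^2 - 100*c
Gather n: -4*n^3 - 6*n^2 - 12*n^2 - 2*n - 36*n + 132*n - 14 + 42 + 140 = -4*n^3 - 18*n^2 + 94*n + 168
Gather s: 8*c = 8*c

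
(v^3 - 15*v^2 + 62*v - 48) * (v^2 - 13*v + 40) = v^5 - 28*v^4 + 297*v^3 - 1454*v^2 + 3104*v - 1920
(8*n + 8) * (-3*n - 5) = -24*n^2 - 64*n - 40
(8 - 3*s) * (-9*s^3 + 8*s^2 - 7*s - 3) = 27*s^4 - 96*s^3 + 85*s^2 - 47*s - 24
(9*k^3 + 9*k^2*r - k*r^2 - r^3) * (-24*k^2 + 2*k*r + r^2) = -216*k^5 - 198*k^4*r + 51*k^3*r^2 + 31*k^2*r^3 - 3*k*r^4 - r^5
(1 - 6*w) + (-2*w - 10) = -8*w - 9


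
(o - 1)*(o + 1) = o^2 - 1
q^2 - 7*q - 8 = (q - 8)*(q + 1)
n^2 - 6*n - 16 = (n - 8)*(n + 2)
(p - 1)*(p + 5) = p^2 + 4*p - 5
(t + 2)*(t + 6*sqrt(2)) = t^2 + 2*t + 6*sqrt(2)*t + 12*sqrt(2)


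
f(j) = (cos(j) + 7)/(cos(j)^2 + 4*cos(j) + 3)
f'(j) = (2*sin(j)*cos(j) + 4*sin(j))*(cos(j) + 7)/(cos(j)^2 + 4*cos(j) + 3)^2 - sin(j)/(cos(j)^2 + 4*cos(j) + 3) = (cos(j)^2 + 14*cos(j) + 25)*sin(j)/(cos(j)^2 + 4*cos(j) + 3)^2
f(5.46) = 1.24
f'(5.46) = -0.67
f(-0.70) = 1.17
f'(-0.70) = -0.53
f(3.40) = 89.37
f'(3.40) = -695.31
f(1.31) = 1.77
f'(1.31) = 1.65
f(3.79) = 13.87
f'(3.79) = -43.74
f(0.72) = 1.18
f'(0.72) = 0.55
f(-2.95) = 162.96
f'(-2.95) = -1706.15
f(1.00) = 1.38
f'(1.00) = 0.93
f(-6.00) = 1.03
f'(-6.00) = 0.18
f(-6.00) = 1.03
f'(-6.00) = 0.18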